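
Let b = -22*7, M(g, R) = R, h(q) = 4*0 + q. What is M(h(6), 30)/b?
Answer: -15/77 ≈ -0.19481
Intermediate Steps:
h(q) = q (h(q) = 0 + q = q)
b = -154
M(h(6), 30)/b = 30/(-154) = 30*(-1/154) = -15/77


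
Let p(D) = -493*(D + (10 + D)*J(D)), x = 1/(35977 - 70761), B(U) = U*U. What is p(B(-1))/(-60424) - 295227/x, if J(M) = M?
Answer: 155126172174087/15106 ≈ 1.0269e+10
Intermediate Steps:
B(U) = U**2
x = -1/34784 (x = 1/(-34784) = -1/34784 ≈ -2.8749e-5)
p(D) = -493*D - 493*D*(10 + D) (p(D) = -493*(D + (10 + D)*D) = -493*(D + D*(10 + D)) = -493*D - 493*D*(10 + D))
p(B(-1))/(-60424) - 295227/x = (493*(-1)**2*(-11 - 1*(-1)**2))/(-60424) - 295227/(-1/34784) = (493*1*(-11 - 1*1))*(-1/60424) - 295227*(-34784) = (493*1*(-11 - 1))*(-1/60424) + 10269175968 = (493*1*(-12))*(-1/60424) + 10269175968 = -5916*(-1/60424) + 10269175968 = 1479/15106 + 10269175968 = 155126172174087/15106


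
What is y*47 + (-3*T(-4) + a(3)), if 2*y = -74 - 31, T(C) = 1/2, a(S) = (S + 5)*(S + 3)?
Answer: -2421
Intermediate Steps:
a(S) = (3 + S)*(5 + S) (a(S) = (5 + S)*(3 + S) = (3 + S)*(5 + S))
T(C) = 1/2
y = -105/2 (y = (-74 - 31)/2 = (1/2)*(-105) = -105/2 ≈ -52.500)
y*47 + (-3*T(-4) + a(3)) = -105/2*47 + (-3*1/2 + (15 + 3**2 + 8*3)) = -4935/2 + (-3/2 + (15 + 9 + 24)) = -4935/2 + (-3/2 + 48) = -4935/2 + 93/2 = -2421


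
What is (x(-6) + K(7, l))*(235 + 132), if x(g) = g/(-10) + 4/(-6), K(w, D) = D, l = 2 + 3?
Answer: 27158/15 ≈ 1810.5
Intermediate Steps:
l = 5
x(g) = -⅔ - g/10 (x(g) = g*(-⅒) + 4*(-⅙) = -g/10 - ⅔ = -⅔ - g/10)
(x(-6) + K(7, l))*(235 + 132) = ((-⅔ - ⅒*(-6)) + 5)*(235 + 132) = ((-⅔ + ⅗) + 5)*367 = (-1/15 + 5)*367 = (74/15)*367 = 27158/15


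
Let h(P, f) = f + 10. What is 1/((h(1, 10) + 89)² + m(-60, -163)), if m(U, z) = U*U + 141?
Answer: 1/15622 ≈ 6.4012e-5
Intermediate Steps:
h(P, f) = 10 + f
m(U, z) = 141 + U² (m(U, z) = U² + 141 = 141 + U²)
1/((h(1, 10) + 89)² + m(-60, -163)) = 1/(((10 + 10) + 89)² + (141 + (-60)²)) = 1/((20 + 89)² + (141 + 3600)) = 1/(109² + 3741) = 1/(11881 + 3741) = 1/15622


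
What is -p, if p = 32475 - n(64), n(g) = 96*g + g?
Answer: -26267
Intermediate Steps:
n(g) = 97*g
p = 26267 (p = 32475 - 97*64 = 32475 - 1*6208 = 32475 - 6208 = 26267)
-p = -1*26267 = -26267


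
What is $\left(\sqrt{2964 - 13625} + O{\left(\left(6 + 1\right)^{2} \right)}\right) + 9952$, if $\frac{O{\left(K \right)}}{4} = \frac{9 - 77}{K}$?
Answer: $\frac{487376}{49} + i \sqrt{10661} \approx 9946.5 + 103.25 i$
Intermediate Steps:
$O{\left(K \right)} = - \frac{272}{K}$ ($O{\left(K \right)} = 4 \frac{9 - 77}{K} = 4 \left(- \frac{68}{K}\right) = - \frac{272}{K}$)
$\left(\sqrt{2964 - 13625} + O{\left(\left(6 + 1\right)^{2} \right)}\right) + 9952 = \left(\sqrt{2964 - 13625} - \frac{272}{\left(6 + 1\right)^{2}}\right) + 9952 = \left(\sqrt{-10661} - \frac{272}{7^{2}}\right) + 9952 = \left(i \sqrt{10661} - \frac{272}{49}\right) + 9952 = \left(- \frac{272}{49} + i \sqrt{10661}\right) + 9952 = \frac{487376}{49} + i \sqrt{10661}$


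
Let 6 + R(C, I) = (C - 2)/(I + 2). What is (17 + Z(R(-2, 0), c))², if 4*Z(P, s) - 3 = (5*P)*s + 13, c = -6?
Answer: 6561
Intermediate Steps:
R(C, I) = -6 + (-2 + C)/(2 + I) (R(C, I) = -6 + (C - 2)/(I + 2) = -6 + (-2 + C)/(2 + I))
Z(P, s) = 4 + 5*P*s/4 (Z(P, s) = ¾ + ((5*P)*s + 13)/4 = ¾ + (5*P*s + 13)/4 = ¾ + (13 + 5*P*s)/4 = ¾ + (13/4 + 5*P*s/4) = 4 + 5*P*s/4)
(17 + Z(R(-2, 0), c))² = (17 + (4 + (5/4)*((-14 - 2 - 6*0)/(2 + 0))*(-6)))² = (17 + (4 + (5/4)*((-14 - 2 + 0)/2)*(-6)))² = (17 + (4 + (5/4)*((½)*(-16))*(-6)))² = (17 + (4 + (5/4)*(-8)*(-6)))² = (17 + (4 + 60))² = (17 + 64)² = 81² = 6561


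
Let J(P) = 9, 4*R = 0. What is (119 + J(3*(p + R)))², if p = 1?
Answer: 16384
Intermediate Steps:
R = 0 (R = (¼)*0 = 0)
(119 + J(3*(p + R)))² = (119 + 9)² = 128² = 16384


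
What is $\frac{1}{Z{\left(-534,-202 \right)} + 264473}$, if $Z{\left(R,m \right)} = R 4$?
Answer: $\frac{1}{262337} \approx 3.8119 \cdot 10^{-6}$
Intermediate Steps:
$Z{\left(R,m \right)} = 4 R$
$\frac{1}{Z{\left(-534,-202 \right)} + 264473} = \frac{1}{4 \left(-534\right) + 264473} = \frac{1}{-2136 + 264473} = \frac{1}{262337}$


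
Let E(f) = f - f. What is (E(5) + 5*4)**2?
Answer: 400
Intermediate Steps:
E(f) = 0
(E(5) + 5*4)**2 = (0 + 5*4)**2 = (0 + 20)**2 = 20**2 = 400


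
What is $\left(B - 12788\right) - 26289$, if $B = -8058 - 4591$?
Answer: $-51726$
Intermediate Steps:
$B = -12649$ ($B = -8058 - 4591 = -12649$)
$\left(B - 12788\right) - 26289 = \left(-12649 - 12788\right) - 26289 = -25437 - 26289 = -51726$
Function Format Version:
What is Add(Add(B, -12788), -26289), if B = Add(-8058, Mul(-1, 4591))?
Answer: -51726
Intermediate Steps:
B = -12649 (B = Add(-8058, -4591) = -12649)
Add(Add(B, -12788), -26289) = Add(Add(-12649, -12788), -26289) = Add(-25437, -26289) = -51726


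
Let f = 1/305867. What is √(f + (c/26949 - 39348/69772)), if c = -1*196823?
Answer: 17*I*√562770020189125894412301567/143779331044869 ≈ 2.8049*I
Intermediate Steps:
f = 1/305867 ≈ 3.2694e-6
c = -196823
√(f + (c/26949 - 39348/69772)) = √(1/305867 + (-196823/26949 - 39348/69772)) = √(1/305867 + (-196823*1/26949 - 39348*1/69772)) = √(1/305867 + (-196823/26949 - 9837/17443)) = √(1/305867 - 3698280902/470071407) = √(-1131181614580627/143779331044869) = 17*I*√562770020189125894412301567/143779331044869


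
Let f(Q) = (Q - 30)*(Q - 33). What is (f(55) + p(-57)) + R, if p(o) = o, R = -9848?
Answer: -9355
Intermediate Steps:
f(Q) = (-33 + Q)*(-30 + Q) (f(Q) = (-30 + Q)*(-33 + Q) = (-33 + Q)*(-30 + Q))
(f(55) + p(-57)) + R = ((990 + 55² - 63*55) - 57) - 9848 = ((990 + 3025 - 3465) - 57) - 9848 = (550 - 57) - 9848 = 493 - 9848 = -9355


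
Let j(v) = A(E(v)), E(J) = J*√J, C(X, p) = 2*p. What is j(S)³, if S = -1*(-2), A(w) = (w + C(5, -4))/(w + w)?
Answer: 25/8 - 11*√2/4 ≈ -0.76409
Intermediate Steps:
E(J) = J^(3/2)
A(w) = (-8 + w)/(2*w) (A(w) = (w + 2*(-4))/(w + w) = (w - 8)/((2*w)) = (-8 + w)*(1/(2*w)) = (-8 + w)/(2*w))
S = 2
j(v) = (-8 + v^(3/2))/(2*v^(3/2)) (j(v) = (-8 + v^(3/2))/(2*(v^(3/2))) = (-8 + v^(3/2))/(2*v^(3/2)))
j(S)³ = (½ - √2)³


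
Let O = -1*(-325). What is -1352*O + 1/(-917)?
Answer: -402929801/917 ≈ -4.3940e+5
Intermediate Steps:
O = 325
-1352*O + 1/(-917) = -1352*325 + 1/(-917) = -439400 - 1/917 = -402929801/917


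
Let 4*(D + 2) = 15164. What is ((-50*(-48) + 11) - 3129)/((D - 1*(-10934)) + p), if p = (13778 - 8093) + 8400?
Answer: -359/14404 ≈ -0.024924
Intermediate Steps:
D = 3789 (D = -2 + (¼)*15164 = -2 + 3791 = 3789)
p = 14085 (p = 5685 + 8400 = 14085)
((-50*(-48) + 11) - 3129)/((D - 1*(-10934)) + p) = ((-50*(-48) + 11) - 3129)/((3789 - 1*(-10934)) + 14085) = ((2400 + 11) - 3129)/((3789 + 10934) + 14085) = (2411 - 3129)/(14723 + 14085) = -718/28808 = -718*1/28808 = -359/14404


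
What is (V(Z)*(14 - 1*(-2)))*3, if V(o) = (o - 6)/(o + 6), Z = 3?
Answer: -16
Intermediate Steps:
V(o) = (-6 + o)/(6 + o)
(V(Z)*(14 - 1*(-2)))*3 = (((-6 + 3)/(6 + 3))*(14 - 1*(-2)))*3 = ((-3/9)*(14 + 2))*3 = (((1/9)*(-3))*16)*3 = -1/3*16*3 = -16/3*3 = -16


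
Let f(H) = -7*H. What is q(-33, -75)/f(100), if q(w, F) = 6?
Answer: -3/350 ≈ -0.0085714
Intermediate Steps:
q(-33, -75)/f(100) = 6/((-7*100)) = 6/(-700) = 6*(-1/700) = -3/350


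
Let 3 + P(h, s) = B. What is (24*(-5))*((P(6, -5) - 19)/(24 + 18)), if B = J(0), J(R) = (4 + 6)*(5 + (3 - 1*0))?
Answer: -1160/7 ≈ -165.71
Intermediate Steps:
J(R) = 80 (J(R) = 10*(5 + (3 + 0)) = 10*(5 + 3) = 10*8 = 80)
B = 80
P(h, s) = 77 (P(h, s) = -3 + 80 = 77)
(24*(-5))*((P(6, -5) - 19)/(24 + 18)) = (24*(-5))*((77 - 19)/(24 + 18)) = -6960/42 = -120*29/21 = -1160/7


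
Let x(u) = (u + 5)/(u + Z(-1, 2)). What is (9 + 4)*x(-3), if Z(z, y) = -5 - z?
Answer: -26/7 ≈ -3.7143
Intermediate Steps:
x(u) = (5 + u)/(-4 + u) (x(u) = (u + 5)/(u + (-5 - 1*(-1))) = (5 + u)/(u + (-5 + 1)) = (5 + u)/(u - 4) = (5 + u)/(-4 + u))
(9 + 4)*x(-3) = (9 + 4)*((5 - 3)/(-4 - 3)) = 13*(2/(-7)) = 13*(-⅐*2) = 13*(-2/7) = -26/7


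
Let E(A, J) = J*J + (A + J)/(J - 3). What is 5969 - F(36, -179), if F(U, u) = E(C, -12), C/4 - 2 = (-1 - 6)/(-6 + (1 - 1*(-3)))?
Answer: 17477/3 ≈ 5825.7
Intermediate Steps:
C = 22 (C = 8 + 4*((-1 - 6)/(-6 + (1 - 1*(-3)))) = 8 + 4*(-7/(-6 + (1 + 3))) = 8 + 4*(-7/(-6 + 4)) = 8 + 4*(-7/(-2)) = 8 + 4*(-7*(-½)) = 8 + 4*(7/2) = 8 + 14 = 22)
E(A, J) = J² + (A + J)/(-3 + J)
F(U, u) = 430/3 (F(U, u) = (22 - 12 + (-12)³ - 3*(-12)²)/(-3 - 12) = (22 - 12 - 1728 - 3*144)/(-15) = -(22 - 12 - 1728 - 432)/15 = -1/15*(-2150) = 430/3)
5969 - F(36, -179) = 5969 - 1*430/3 = 5969 - 430/3 = 17477/3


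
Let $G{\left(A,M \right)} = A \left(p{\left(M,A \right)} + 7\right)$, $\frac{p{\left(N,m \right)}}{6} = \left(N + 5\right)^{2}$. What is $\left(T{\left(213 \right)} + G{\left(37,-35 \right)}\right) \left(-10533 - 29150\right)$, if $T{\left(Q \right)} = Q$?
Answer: $-7947393776$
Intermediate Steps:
$p{\left(N,m \right)} = 6 \left(5 + N\right)^{2}$ ($p{\left(N,m \right)} = 6 \left(N + 5\right)^{2} = 6 \left(5 + N\right)^{2}$)
$G{\left(A,M \right)} = A \left(7 + 6 \left(5 + M\right)^{2}\right)$ ($G{\left(A,M \right)} = A \left(6 \left(5 + M\right)^{2} + 7\right) = A \left(7 + 6 \left(5 + M\right)^{2}\right)$)
$\left(T{\left(213 \right)} + G{\left(37,-35 \right)}\right) \left(-10533 - 29150\right) = \left(213 + 37 \left(7 + 6 \left(5 - 35\right)^{2}\right)\right) \left(-10533 - 29150\right) = \left(213 + 37 \left(7 + 6 \left(-30\right)^{2}\right)\right) \left(-39683\right) = \left(213 + 37 \left(7 + 6 \cdot 900\right)\right) \left(-39683\right) = \left(213 + 37 \left(7 + 5400\right)\right) \left(-39683\right) = \left(213 + 37 \cdot 5407\right) \left(-39683\right) = \left(213 + 200059\right) \left(-39683\right) = 200272 \left(-39683\right) = -7947393776$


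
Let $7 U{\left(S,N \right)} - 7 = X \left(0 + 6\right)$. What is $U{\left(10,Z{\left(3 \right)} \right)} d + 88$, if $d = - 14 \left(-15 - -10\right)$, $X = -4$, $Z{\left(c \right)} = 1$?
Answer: $-82$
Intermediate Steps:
$U{\left(S,N \right)} = - \frac{17}{7}$ ($U{\left(S,N \right)} = 1 + \frac{\left(-4\right) \left(0 + 6\right)}{7} = 1 + \frac{\left(-4\right) 6}{7} = 1 + \frac{1}{7} \left(-24\right) = 1 - \frac{24}{7} = - \frac{17}{7}$)
$d = 70$ ($d = - 14 \left(-15 + 10\right) = \left(-14\right) \left(-5\right) = 70$)
$U{\left(10,Z{\left(3 \right)} \right)} d + 88 = \left(- \frac{17}{7}\right) 70 + 88 = -170 + 88 = -82$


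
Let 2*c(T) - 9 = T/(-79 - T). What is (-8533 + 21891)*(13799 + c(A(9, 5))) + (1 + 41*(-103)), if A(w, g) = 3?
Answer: 15119380305/82 ≈ 1.8438e+8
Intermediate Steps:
c(T) = 9/2 + T/(2*(-79 - T)) (c(T) = 9/2 + (T/(-79 - T))/2 = 9/2 + T/(2*(-79 - T)))
(-8533 + 21891)*(13799 + c(A(9, 5))) + (1 + 41*(-103)) = (-8533 + 21891)*(13799 + (711 + 8*3)/(2*(79 + 3))) + (1 + 41*(-103)) = 13358*(13799 + (1/2)*(711 + 24)/82) + (1 - 4223) = 13358*(13799 + (1/2)*(1/82)*735) - 4222 = 13358*(13799 + 735/164) - 4222 = 13358*(2263771/164) - 4222 = 15119726509/82 - 4222 = 15119380305/82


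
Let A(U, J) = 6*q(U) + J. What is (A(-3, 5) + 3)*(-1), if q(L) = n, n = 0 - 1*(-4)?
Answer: -32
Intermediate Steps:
n = 4 (n = 0 + 4 = 4)
q(L) = 4
A(U, J) = 24 + J (A(U, J) = 6*4 + J = 24 + J)
(A(-3, 5) + 3)*(-1) = ((24 + 5) + 3)*(-1) = (29 + 3)*(-1) = 32*(-1) = -32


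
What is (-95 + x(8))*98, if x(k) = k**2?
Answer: -3038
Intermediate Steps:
(-95 + x(8))*98 = (-95 + 8**2)*98 = (-95 + 64)*98 = -31*98 = -3038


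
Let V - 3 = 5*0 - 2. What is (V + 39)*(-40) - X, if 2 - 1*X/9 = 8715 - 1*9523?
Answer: -8890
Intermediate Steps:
X = 7290 (X = 18 - 9*(8715 - 1*9523) = 18 - 9*(8715 - 9523) = 18 - 9*(-808) = 18 + 7272 = 7290)
V = 1 (V = 3 + (5*0 - 2) = 3 + (0 - 2) = 3 - 2 = 1)
(V + 39)*(-40) - X = (1 + 39)*(-40) - 1*7290 = 40*(-40) - 7290 = -1600 - 7290 = -8890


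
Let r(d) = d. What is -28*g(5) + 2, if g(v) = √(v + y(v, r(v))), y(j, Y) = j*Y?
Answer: 2 - 28*√30 ≈ -151.36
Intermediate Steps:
y(j, Y) = Y*j
g(v) = √(v + v²) (g(v) = √(v + v*v) = √(v + v²))
-28*g(5) + 2 = -28*√5*√(1 + 5) + 2 = -28*√30 + 2 = 2 - 28*√30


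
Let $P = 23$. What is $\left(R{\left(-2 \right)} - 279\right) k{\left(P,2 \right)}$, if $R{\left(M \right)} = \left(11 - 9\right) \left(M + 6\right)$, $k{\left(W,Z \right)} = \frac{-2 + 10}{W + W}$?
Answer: $- \frac{1084}{23} \approx -47.13$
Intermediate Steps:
$k{\left(W,Z \right)} = \frac{4}{W}$ ($k{\left(W,Z \right)} = \frac{8}{2 W} = 8 \frac{1}{2 W} = \frac{4}{W}$)
$R{\left(M \right)} = 12 + 2 M$ ($R{\left(M \right)} = 2 \left(6 + M\right) = 12 + 2 M$)
$\left(R{\left(-2 \right)} - 279\right) k{\left(P,2 \right)} = \left(\left(12 + 2 \left(-2\right)\right) - 279\right) \frac{4}{23} = \left(\left(12 - 4\right) - 279\right) 4 \cdot \frac{1}{23} = \left(8 - 279\right) \frac{4}{23} = \left(-271\right) \frac{4}{23} = - \frac{1084}{23}$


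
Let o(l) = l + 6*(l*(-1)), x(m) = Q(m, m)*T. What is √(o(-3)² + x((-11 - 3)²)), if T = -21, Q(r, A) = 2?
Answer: √183 ≈ 13.528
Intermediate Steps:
x(m) = -42 (x(m) = 2*(-21) = -42)
o(l) = -5*l (o(l) = l + 6*(-l) = l - 6*l = -5*l)
√(o(-3)² + x((-11 - 3)²)) = √((-5*(-3))² - 42) = √(15² - 42) = √(225 - 42) = √183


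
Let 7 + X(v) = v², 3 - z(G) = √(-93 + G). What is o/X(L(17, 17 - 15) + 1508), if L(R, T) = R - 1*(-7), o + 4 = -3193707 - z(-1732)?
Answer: -3193714/2347017 + 5*I*√73/2347017 ≈ -1.3608 + 1.8202e-5*I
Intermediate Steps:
z(G) = 3 - √(-93 + G)
o = -3193714 + 5*I*√73 (o = -4 + (-3193707 - (3 - √(-93 - 1732))) = -4 + (-3193707 - (3 - √(-1825))) = -4 + (-3193707 - (3 - 5*I*√73)) = -4 + (-3193707 + (-3 + 5*I*√73)) = -4 + (-3193710 + 5*I*√73) = -3193714 + 5*I*√73 ≈ -3.1937e+6 + 42.72*I)
L(R, T) = 7 + R (L(R, T) = R + 7 = 7 + R)
X(v) = -7 + v²
o/X(L(17, 17 - 15) + 1508) = (-3193714 + 5*I*√73)/(-7 + ((7 + 17) + 1508)²) = (-3193714 + 5*I*√73)/(-7 + (24 + 1508)²) = (-3193714 + 5*I*√73)/(-7 + 1532²) = (-3193714 + 5*I*√73)/(-7 + 2347024) = (-3193714 + 5*I*√73)/2347017 = (-3193714 + 5*I*√73)*(1/2347017) = -3193714/2347017 + 5*I*√73/2347017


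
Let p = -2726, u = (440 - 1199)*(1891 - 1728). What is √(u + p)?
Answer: I*√126443 ≈ 355.59*I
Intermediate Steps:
u = -123717 (u = -759*163 = -123717)
√(u + p) = √(-123717 - 2726) = √(-126443) = I*√126443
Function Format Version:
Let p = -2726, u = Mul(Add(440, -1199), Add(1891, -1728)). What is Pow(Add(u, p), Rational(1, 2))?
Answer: Mul(I, Pow(126443, Rational(1, 2))) ≈ Mul(355.59, I)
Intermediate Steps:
u = -123717 (u = Mul(-759, 163) = -123717)
Pow(Add(u, p), Rational(1, 2)) = Pow(Add(-123717, -2726), Rational(1, 2)) = Pow(-126443, Rational(1, 2)) = Mul(I, Pow(126443, Rational(1, 2)))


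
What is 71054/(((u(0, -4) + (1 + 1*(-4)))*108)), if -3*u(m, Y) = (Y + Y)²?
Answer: -35527/1314 ≈ -27.037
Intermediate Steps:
u(m, Y) = -4*Y²/3 (u(m, Y) = -(Y + Y)²/3 = -4*Y²/3)
71054/(((u(0, -4) + (1 + 1*(-4)))*108)) = 71054/(((-4/3*(-4)² + (1 + 1*(-4)))*108)) = 71054/(((-4/3*16 + (1 - 4))*108)) = 71054/(((-64/3 - 3)*108)) = 71054/((-73/3*108)) = 71054/(-2628) = 71054*(-1/2628) = -35527/1314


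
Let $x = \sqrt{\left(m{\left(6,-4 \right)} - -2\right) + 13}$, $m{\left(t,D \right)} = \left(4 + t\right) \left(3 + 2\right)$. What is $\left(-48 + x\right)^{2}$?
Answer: $\left(48 - \sqrt{65}\right)^{2} \approx 1595.0$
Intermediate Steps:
$m{\left(t,D \right)} = 20 + 5 t$ ($m{\left(t,D \right)} = \left(4 + t\right) 5 = 20 + 5 t$)
$x = \sqrt{65}$ ($x = \sqrt{\left(\left(20 + 5 \cdot 6\right) - -2\right) + 13} = \sqrt{\left(\left(20 + 30\right) + 2\right) + 13} = \sqrt{\left(50 + 2\right) + 13} = \sqrt{52 + 13} = \sqrt{65} \approx 8.0623$)
$\left(-48 + x\right)^{2} = \left(-48 + \sqrt{65}\right)^{2}$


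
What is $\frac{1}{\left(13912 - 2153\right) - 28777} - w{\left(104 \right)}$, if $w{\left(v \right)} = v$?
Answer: $- \frac{1769873}{17018} \approx -104.0$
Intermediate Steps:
$\frac{1}{\left(13912 - 2153\right) - 28777} - w{\left(104 \right)} = \frac{1}{\left(13912 - 2153\right) - 28777} - 104 = \frac{1}{11759 - 28777} - 104 = \frac{1}{-17018} - 104 = - \frac{1}{17018} - 104 = - \frac{1769873}{17018}$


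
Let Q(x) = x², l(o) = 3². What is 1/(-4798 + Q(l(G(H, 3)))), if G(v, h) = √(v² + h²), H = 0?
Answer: -1/4717 ≈ -0.00021200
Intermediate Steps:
G(v, h) = √(h² + v²)
l(o) = 9
1/(-4798 + Q(l(G(H, 3)))) = 1/(-4798 + 9²) = 1/(-4798 + 81) = 1/(-4717) = -1/4717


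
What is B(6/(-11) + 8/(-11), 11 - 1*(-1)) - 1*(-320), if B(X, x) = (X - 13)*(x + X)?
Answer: 20194/121 ≈ 166.89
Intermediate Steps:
B(X, x) = (-13 + X)*(X + x)
B(6/(-11) + 8/(-11), 11 - 1*(-1)) - 1*(-320) = ((6/(-11) + 8/(-11))² - 13*(6/(-11) + 8/(-11)) - 13*(11 - 1*(-1)) + (6/(-11) + 8/(-11))*(11 - 1*(-1))) - 1*(-320) = ((6*(-1/11) + 8*(-1/11))² - 13*(6*(-1/11) + 8*(-1/11)) - 13*(11 + 1) + (6*(-1/11) + 8*(-1/11))*(11 + 1)) + 320 = ((-6/11 - 8/11)² - 13*(-6/11 - 8/11) - 13*12 + (-6/11 - 8/11)*12) + 320 = ((-14/11)² - 13*(-14/11) - 156 - 14/11*12) + 320 = (196/121 + 182/11 - 156 - 168/11) + 320 = -18526/121 + 320 = 20194/121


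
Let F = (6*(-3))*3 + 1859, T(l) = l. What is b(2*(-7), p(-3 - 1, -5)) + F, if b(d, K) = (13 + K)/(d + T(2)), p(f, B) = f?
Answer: 7217/4 ≈ 1804.3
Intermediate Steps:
b(d, K) = (13 + K)/(2 + d) (b(d, K) = (13 + K)/(d + 2) = (13 + K)/(2 + d))
F = 1805 (F = -18*3 + 1859 = -54 + 1859 = 1805)
b(2*(-7), p(-3 - 1, -5)) + F = (13 + (-3 - 1))/(2 + 2*(-7)) + 1805 = (13 - 4)/(2 - 14) + 1805 = 9/(-12) + 1805 = -1/12*9 + 1805 = -3/4 + 1805 = 7217/4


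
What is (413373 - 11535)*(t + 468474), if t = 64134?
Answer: 214022133504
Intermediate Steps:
(413373 - 11535)*(t + 468474) = (413373 - 11535)*(64134 + 468474) = 401838*532608 = 214022133504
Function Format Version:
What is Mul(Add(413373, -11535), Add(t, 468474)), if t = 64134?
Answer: 214022133504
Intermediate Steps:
Mul(Add(413373, -11535), Add(t, 468474)) = Mul(Add(413373, -11535), Add(64134, 468474)) = Mul(401838, 532608) = 214022133504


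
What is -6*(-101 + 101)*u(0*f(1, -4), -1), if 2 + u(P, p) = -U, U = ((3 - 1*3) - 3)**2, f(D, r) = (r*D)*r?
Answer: 0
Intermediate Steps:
f(D, r) = D*r**2 (f(D, r) = (D*r)*r = D*r**2)
U = 9 (U = ((3 - 3) - 3)**2 = (0 - 3)**2 = (-3)**2 = 9)
u(P, p) = -11 (u(P, p) = -2 - 1*9 = -2 - 9 = -11)
-6*(-101 + 101)*u(0*f(1, -4), -1) = -6*(-101 + 101)*(-11) = -0*(-11) = -6*0 = 0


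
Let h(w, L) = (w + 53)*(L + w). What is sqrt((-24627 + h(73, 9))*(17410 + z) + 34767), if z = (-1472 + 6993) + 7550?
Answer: 2*I*sqrt(108922782) ≈ 20873.0*I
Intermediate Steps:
z = 13071 (z = 5521 + 7550 = 13071)
h(w, L) = (53 + w)*(L + w)
sqrt((-24627 + h(73, 9))*(17410 + z) + 34767) = sqrt((-24627 + (73**2 + 53*9 + 53*73 + 9*73))*(17410 + 13071) + 34767) = sqrt((-24627 + (5329 + 477 + 3869 + 657))*30481 + 34767) = sqrt((-24627 + 10332)*30481 + 34767) = sqrt(-14295*30481 + 34767) = sqrt(-435725895 + 34767) = sqrt(-435691128) = 2*I*sqrt(108922782)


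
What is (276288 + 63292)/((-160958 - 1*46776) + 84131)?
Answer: -339580/123603 ≈ -2.7473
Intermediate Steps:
(276288 + 63292)/((-160958 - 1*46776) + 84131) = 339580/((-160958 - 46776) + 84131) = 339580/(-207734 + 84131) = 339580/(-123603) = 339580*(-1/123603) = -339580/123603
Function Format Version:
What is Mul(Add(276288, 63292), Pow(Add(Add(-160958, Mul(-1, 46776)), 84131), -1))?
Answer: Rational(-339580, 123603) ≈ -2.7473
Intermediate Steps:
Mul(Add(276288, 63292), Pow(Add(Add(-160958, Mul(-1, 46776)), 84131), -1)) = Mul(339580, Pow(Add(Add(-160958, -46776), 84131), -1)) = Mul(339580, Pow(Add(-207734, 84131), -1)) = Mul(339580, Pow(-123603, -1)) = Mul(339580, Rational(-1, 123603)) = Rational(-339580, 123603)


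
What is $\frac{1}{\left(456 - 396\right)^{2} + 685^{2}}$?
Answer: $\frac{1}{472825} \approx 2.1149 \cdot 10^{-6}$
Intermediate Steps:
$\frac{1}{\left(456 - 396\right)^{2} + 685^{2}} = \frac{1}{60^{2} + 469225} = \frac{1}{3600 + 469225} = \frac{1}{472825}$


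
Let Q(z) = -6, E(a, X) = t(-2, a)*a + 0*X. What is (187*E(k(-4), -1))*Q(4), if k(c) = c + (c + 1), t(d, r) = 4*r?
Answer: -219912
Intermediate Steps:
k(c) = 1 + 2*c (k(c) = c + (1 + c) = 1 + 2*c)
E(a, X) = 4*a² (E(a, X) = (4*a)*a + 0*X = 4*a² + 0 = 4*a²)
(187*E(k(-4), -1))*Q(4) = (187*(4*(1 + 2*(-4))²))*(-6) = (187*(4*(1 - 8)²))*(-6) = (187*(4*(-7)²))*(-6) = (187*(4*49))*(-6) = (187*196)*(-6) = 36652*(-6) = -219912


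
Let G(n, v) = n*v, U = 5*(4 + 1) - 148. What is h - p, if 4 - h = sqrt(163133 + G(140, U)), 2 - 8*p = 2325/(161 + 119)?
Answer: 2145/448 - sqrt(145913) ≈ -377.20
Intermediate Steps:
U = -123 (U = 5*5 - 148 = 25 - 148 = -123)
p = -353/448 (p = 1/4 - 2325/(8*(161 + 119)) = 1/4 - 2325/(8*280) = 1/4 - 2325/2240 = 1/4 - 1/8*465/56 = 1/4 - 465/448 = -353/448 ≈ -0.78795)
h = 4 - sqrt(145913) (h = 4 - sqrt(163133 + 140*(-123)) = 4 - sqrt(163133 - 17220) = 4 - sqrt(145913) ≈ -377.99)
h - p = (4 - sqrt(145913)) - 1*(-353/448) = (4 - sqrt(145913)) + 353/448 = 2145/448 - sqrt(145913)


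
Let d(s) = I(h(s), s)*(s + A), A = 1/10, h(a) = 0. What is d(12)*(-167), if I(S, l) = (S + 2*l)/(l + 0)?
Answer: -20207/5 ≈ -4041.4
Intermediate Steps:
A = ⅒ ≈ 0.10000
I(S, l) = (S + 2*l)/l
d(s) = ⅕ + 2*s (d(s) = (2 + 0/s)*(s + ⅒) = (2 + 0)*(⅒ + s) = 2*(⅒ + s) = ⅕ + 2*s)
d(12)*(-167) = (⅕ + 2*12)*(-167) = (⅕ + 24)*(-167) = (121/5)*(-167) = -20207/5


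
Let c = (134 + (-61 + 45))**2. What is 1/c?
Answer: 1/13924 ≈ 7.1818e-5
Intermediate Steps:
c = 13924 (c = (134 - 16)**2 = 118**2 = 13924)
1/c = 1/13924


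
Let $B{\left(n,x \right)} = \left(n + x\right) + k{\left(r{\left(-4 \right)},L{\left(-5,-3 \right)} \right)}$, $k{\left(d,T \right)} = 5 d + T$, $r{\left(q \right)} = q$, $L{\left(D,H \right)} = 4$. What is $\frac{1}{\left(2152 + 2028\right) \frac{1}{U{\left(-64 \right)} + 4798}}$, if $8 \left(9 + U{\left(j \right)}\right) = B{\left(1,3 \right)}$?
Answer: $\frac{1915}{1672} \approx 1.1453$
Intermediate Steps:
$k{\left(d,T \right)} = T + 5 d$
$B{\left(n,x \right)} = -16 + n + x$ ($B{\left(n,x \right)} = \left(n + x\right) + \left(4 + 5 \left(-4\right)\right) = \left(n + x\right) + \left(4 - 20\right) = \left(n + x\right) - 16 = -16 + n + x$)
$U{\left(j \right)} = - \frac{21}{2}$ ($U{\left(j \right)} = -9 + \frac{-16 + 1 + 3}{8} = -9 + \frac{1}{8} \left(-12\right) = -9 - \frac{3}{2} = - \frac{21}{2}$)
$\frac{1}{\left(2152 + 2028\right) \frac{1}{U{\left(-64 \right)} + 4798}} = \frac{1}{\left(2152 + 2028\right) \frac{1}{- \frac{21}{2} + 4798}} = \frac{1}{4180 \frac{1}{\frac{9575}{2}}} = \frac{1}{4180 \cdot \frac{2}{9575}} = \frac{1}{\frac{1672}{1915}} = \frac{1915}{1672}$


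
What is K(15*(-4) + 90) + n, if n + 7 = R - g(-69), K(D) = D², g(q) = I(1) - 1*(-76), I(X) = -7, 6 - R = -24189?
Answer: 25019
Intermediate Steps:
R = 24195 (R = 6 - 1*(-24189) = 6 + 24189 = 24195)
g(q) = 69 (g(q) = -7 - 1*(-76) = -7 + 76 = 69)
n = 24119 (n = -7 + (24195 - 1*69) = -7 + (24195 - 69) = -7 + 24126 = 24119)
K(15*(-4) + 90) + n = (15*(-4) + 90)² + 24119 = (-60 + 90)² + 24119 = 30² + 24119 = 900 + 24119 = 25019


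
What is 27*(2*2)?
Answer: 108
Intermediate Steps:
27*(2*2) = 27*4 = 108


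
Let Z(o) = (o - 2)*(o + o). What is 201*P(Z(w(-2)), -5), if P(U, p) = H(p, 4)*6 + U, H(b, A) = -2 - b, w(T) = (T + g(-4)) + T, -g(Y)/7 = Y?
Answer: 215874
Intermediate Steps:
g(Y) = -7*Y
w(T) = 28 + 2*T (w(T) = (T - 7*(-4)) + T = (T + 28) + T = (28 + T) + T = 28 + 2*T)
Z(o) = 2*o*(-2 + o) (Z(o) = (-2 + o)*(2*o) = 2*o*(-2 + o))
P(U, p) = -12 + U - 6*p (P(U, p) = (-2 - p)*6 + U = (-12 - 6*p) + U = -12 + U - 6*p)
201*P(Z(w(-2)), -5) = 201*(-12 + 2*(28 + 2*(-2))*(-2 + (28 + 2*(-2))) - 6*(-5)) = 201*(-12 + 2*(28 - 4)*(-2 + (28 - 4)) + 30) = 201*(-12 + 2*24*(-2 + 24) + 30) = 201*(-12 + 2*24*22 + 30) = 201*(-12 + 1056 + 30) = 201*1074 = 215874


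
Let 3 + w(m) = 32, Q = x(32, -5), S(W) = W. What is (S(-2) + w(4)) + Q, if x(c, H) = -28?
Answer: -1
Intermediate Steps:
Q = -28
w(m) = 29 (w(m) = -3 + 32 = 29)
(S(-2) + w(4)) + Q = (-2 + 29) - 28 = 27 - 28 = -1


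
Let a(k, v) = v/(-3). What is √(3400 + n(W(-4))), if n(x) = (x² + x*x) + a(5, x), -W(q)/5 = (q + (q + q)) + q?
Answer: 2*√36390/3 ≈ 127.17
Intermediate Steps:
a(k, v) = -v/3 (a(k, v) = v*(-⅓) = -v/3)
W(q) = -20*q (W(q) = -5*((q + (q + q)) + q) = -5*((q + 2*q) + q) = -5*(3*q + q) = -20*q)
n(x) = 2*x² - x/3 (n(x) = (x² + x*x) - x/3 = (x² + x²) - x/3 = 2*x² - x/3)
√(3400 + n(W(-4))) = √(3400 + (-20*(-4))*(-1 + 6*(-20*(-4)))/3) = √(3400 + (⅓)*80*(-1 + 6*80)) = √(3400 + (⅓)*80*(-1 + 480)) = √(3400 + (⅓)*80*479) = √(3400 + 38320/3) = √(48520/3) = 2*√36390/3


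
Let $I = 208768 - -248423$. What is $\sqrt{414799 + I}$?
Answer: $\sqrt{871990} \approx 933.8$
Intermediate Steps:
$I = 457191$ ($I = 208768 + 248423 = 457191$)
$\sqrt{414799 + I} = \sqrt{414799 + 457191} = \sqrt{871990}$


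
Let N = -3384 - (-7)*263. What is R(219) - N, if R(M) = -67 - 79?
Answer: 1397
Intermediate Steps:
R(M) = -146
N = -1543 (N = -3384 - 1*(-1841) = -3384 + 1841 = -1543)
R(219) - N = -146 - 1*(-1543) = -146 + 1543 = 1397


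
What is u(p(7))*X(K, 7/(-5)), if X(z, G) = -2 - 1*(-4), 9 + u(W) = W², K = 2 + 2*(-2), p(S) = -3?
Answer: 0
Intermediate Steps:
K = -2 (K = 2 - 4 = -2)
u(W) = -9 + W²
X(z, G) = 2 (X(z, G) = -2 + 4 = 2)
u(p(7))*X(K, 7/(-5)) = (-9 + (-3)²)*2 = (-9 + 9)*2 = 0*2 = 0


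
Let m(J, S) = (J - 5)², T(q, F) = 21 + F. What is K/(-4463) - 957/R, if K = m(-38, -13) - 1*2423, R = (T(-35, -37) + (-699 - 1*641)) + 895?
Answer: 4535705/2057443 ≈ 2.2045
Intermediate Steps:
m(J, S) = (-5 + J)²
R = -461 (R = ((21 - 37) + (-699 - 1*641)) + 895 = (-16 + (-699 - 641)) + 895 = (-16 - 1340) + 895 = -1356 + 895 = -461)
K = -574 (K = (-5 - 38)² - 1*2423 = (-43)² - 2423 = 1849 - 2423 = -574)
K/(-4463) - 957/R = -574/(-4463) - 957/(-461) = -574*(-1/4463) - 957*(-1/461) = 574/4463 + 957/461 = 4535705/2057443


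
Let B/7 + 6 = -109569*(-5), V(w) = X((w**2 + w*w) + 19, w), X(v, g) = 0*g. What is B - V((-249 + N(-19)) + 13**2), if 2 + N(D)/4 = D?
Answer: 3834873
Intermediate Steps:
N(D) = -8 + 4*D
X(v, g) = 0
V(w) = 0
B = 3834873 (B = -42 + 7*(-109569*(-5)) = -42 + 7*547845 = -42 + 3834915 = 3834873)
B - V((-249 + N(-19)) + 13**2) = 3834873 - 1*0 = 3834873 + 0 = 3834873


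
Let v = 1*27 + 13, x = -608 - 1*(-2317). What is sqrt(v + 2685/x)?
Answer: sqrt(121415905)/1709 ≈ 6.4476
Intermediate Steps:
x = 1709 (x = -608 + 2317 = 1709)
v = 40 (v = 27 + 13 = 40)
sqrt(v + 2685/x) = sqrt(40 + 2685/1709) = sqrt(71045/1709) = sqrt(121415905)/1709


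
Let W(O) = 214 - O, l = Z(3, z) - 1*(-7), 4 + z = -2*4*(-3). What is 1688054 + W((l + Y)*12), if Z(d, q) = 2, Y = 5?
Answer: 1688100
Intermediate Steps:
z = 20 (z = -4 - 2*4*(-3) = -4 - 8*(-3) = -4 + 24 = 20)
l = 9 (l = 2 - 1*(-7) = 2 + 7 = 9)
1688054 + W((l + Y)*12) = 1688054 + (214 - (9 + 5)*12) = 1688054 + (214 - 14*12) = 1688054 + (214 - 1*168) = 1688054 + (214 - 168) = 1688054 + 46 = 1688100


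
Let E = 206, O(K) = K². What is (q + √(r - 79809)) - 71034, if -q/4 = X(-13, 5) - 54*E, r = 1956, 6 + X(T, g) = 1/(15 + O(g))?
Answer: -265141/10 + I*√77853 ≈ -26514.0 + 279.02*I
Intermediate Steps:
X(T, g) = -6 + 1/(15 + g²)
q = 445199/10 (q = -4*((-89 - 6*5²)/(15 + 5²) - 54*206) = -4*((-89 - 6*25)/(15 + 25) - 11124) = -4*((-89 - 150)/40 - 11124) = -4*((1/40)*(-239) - 11124) = -4*(-239/40 - 11124) = -4*(-445199/40) = 445199/10 ≈ 44520.)
(q + √(r - 79809)) - 71034 = (445199/10 + √(1956 - 79809)) - 71034 = (445199/10 + √(-77853)) - 71034 = (445199/10 + I*√77853) - 71034 = -265141/10 + I*√77853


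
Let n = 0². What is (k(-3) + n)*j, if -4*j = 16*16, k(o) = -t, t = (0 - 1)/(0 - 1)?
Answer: 64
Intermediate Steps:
t = 1 (t = -1/(-1) = -1*(-1) = 1)
k(o) = -1 (k(o) = -1*1 = -1)
n = 0
j = -64 (j = -4*16 = -¼*256 = -64)
(k(-3) + n)*j = (-1 + 0)*(-64) = -1*(-64) = 64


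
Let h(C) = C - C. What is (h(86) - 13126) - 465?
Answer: -13591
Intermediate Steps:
h(C) = 0
(h(86) - 13126) - 465 = (0 - 13126) - 465 = -13126 - 465 = -13591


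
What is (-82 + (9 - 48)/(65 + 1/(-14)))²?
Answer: 626400784/91809 ≈ 6822.9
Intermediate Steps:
(-82 + (9 - 48)/(65 + 1/(-14)))² = (-82 - 39/(65 - 1/14))² = (-82 - 39/909/14)² = (-82 - 39*14/909)² = (-82 - 182/303)² = (-25028/303)² = 626400784/91809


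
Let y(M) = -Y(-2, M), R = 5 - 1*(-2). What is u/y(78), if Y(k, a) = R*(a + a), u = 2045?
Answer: -2045/1092 ≈ -1.8727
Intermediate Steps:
R = 7 (R = 5 + 2 = 7)
Y(k, a) = 14*a (Y(k, a) = 7*(a + a) = 7*(2*a) = 14*a)
y(M) = -14*M
u/y(78) = 2045/((-14*78)) = 2045/(-1092) = 2045*(-1/1092) = -2045/1092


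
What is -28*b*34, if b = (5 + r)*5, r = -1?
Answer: -19040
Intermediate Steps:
b = 20 (b = (5 - 1)*5 = 4*5 = 20)
-28*b*34 = -28*20*34 = -560*34 = -19040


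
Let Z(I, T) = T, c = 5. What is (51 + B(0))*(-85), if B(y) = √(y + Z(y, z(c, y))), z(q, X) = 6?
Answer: -4335 - 85*√6 ≈ -4543.2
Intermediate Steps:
B(y) = √(6 + y) (B(y) = √(y + 6) = √(6 + y))
(51 + B(0))*(-85) = (51 + √(6 + 0))*(-85) = (51 + √6)*(-85) = -4335 - 85*√6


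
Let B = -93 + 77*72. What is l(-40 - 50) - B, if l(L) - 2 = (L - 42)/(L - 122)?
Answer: -288764/53 ≈ -5448.4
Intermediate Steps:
B = 5451 (B = -93 + 5544 = 5451)
l(L) = 2 + (-42 + L)/(-122 + L) (l(L) = 2 + (L - 42)/(L - 122) = 2 + (-42 + L)/(-122 + L))
l(-40 - 50) - B = (-286 + 3*(-40 - 50))/(-122 + (-40 - 50)) - 1*5451 = (-286 + 3*(-90))/(-122 - 90) - 5451 = (-286 - 270)/(-212) - 5451 = -1/212*(-556) - 5451 = 139/53 - 5451 = -288764/53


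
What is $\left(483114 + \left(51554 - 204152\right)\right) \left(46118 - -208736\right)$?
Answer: $84233324664$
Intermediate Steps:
$\left(483114 + \left(51554 - 204152\right)\right) \left(46118 - -208736\right) = \left(483114 + \left(51554 - 204152\right)\right) \left(46118 + 208736\right) = \left(483114 - 152598\right) 254854 = 330516 \cdot 254854 = 84233324664$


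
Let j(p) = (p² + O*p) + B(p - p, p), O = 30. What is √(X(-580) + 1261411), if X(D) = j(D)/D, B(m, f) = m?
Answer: √1260861 ≈ 1122.9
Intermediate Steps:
j(p) = p² + 30*p (j(p) = (p² + 30*p) + (p - p) = (p² + 30*p) + 0 = p² + 30*p)
X(D) = 30 + D (X(D) = (D*(30 + D))/D = 30 + D)
√(X(-580) + 1261411) = √((30 - 580) + 1261411) = √(-550 + 1261411) = √1260861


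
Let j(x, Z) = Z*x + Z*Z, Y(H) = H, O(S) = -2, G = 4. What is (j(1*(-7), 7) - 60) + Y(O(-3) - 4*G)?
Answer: -78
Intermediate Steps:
j(x, Z) = Z**2 + Z*x (j(x, Z) = Z*x + Z**2 = Z**2 + Z*x)
(j(1*(-7), 7) - 60) + Y(O(-3) - 4*G) = (7*(7 + 1*(-7)) - 60) + (-2 - 4*4) = (7*(7 - 7) - 60) + (-2 - 16) = (7*0 - 60) - 18 = (0 - 60) - 18 = -60 - 18 = -78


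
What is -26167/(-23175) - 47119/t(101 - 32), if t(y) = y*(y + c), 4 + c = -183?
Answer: 435011513/62896950 ≈ 6.9163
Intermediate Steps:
c = -187 (c = -4 - 183 = -187)
t(y) = y*(-187 + y) (t(y) = y*(y - 187) = y*(-187 + y))
-26167/(-23175) - 47119/t(101 - 32) = -26167/(-23175) - 47119*1/((-187 + (101 - 32))*(101 - 32)) = -26167*(-1/23175) - 47119*1/(69*(-187 + 69)) = 26167/23175 - 47119/(69*(-118)) = 26167/23175 - 47119/(-8142) = 26167/23175 - 47119*(-1/8142) = 26167/23175 + 47119/8142 = 435011513/62896950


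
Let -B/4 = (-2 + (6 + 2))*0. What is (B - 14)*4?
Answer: -56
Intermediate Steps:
B = 0 (B = -4*(-2 + (6 + 2))*0 = -4*(-2 + 8)*0 = -24*0 = -4*0 = 0)
(B - 14)*4 = (0 - 14)*4 = -14*4 = -56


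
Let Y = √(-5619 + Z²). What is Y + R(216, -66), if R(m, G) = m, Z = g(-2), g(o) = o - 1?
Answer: 216 + I*√5610 ≈ 216.0 + 74.9*I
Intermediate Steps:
g(o) = -1 + o
Z = -3 (Z = -1 - 2 = -3)
Y = I*√5610 (Y = √(-5619 + (-3)²) = √(-5619 + 9) = √(-5610) = I*√5610 ≈ 74.9*I)
Y + R(216, -66) = I*√5610 + 216 = 216 + I*√5610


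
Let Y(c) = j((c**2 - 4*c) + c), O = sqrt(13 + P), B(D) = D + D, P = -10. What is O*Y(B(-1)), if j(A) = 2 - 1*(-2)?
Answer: 4*sqrt(3) ≈ 6.9282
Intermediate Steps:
j(A) = 4 (j(A) = 2 + 2 = 4)
B(D) = 2*D
O = sqrt(3) (O = sqrt(13 - 10) = sqrt(3) ≈ 1.7320)
Y(c) = 4
O*Y(B(-1)) = sqrt(3)*4 = 4*sqrt(3)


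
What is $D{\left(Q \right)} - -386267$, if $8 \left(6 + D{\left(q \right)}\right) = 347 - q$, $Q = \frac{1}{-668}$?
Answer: $\frac{2064410581}{5344} \approx 3.863 \cdot 10^{5}$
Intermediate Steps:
$Q = - \frac{1}{668} \approx -0.001497$
$D{\left(q \right)} = \frac{299}{8} - \frac{q}{8}$ ($D{\left(q \right)} = -6 + \frac{347 - q}{8} = -6 - \left(- \frac{347}{8} + \frac{q}{8}\right) = \frac{299}{8} - \frac{q}{8}$)
$D{\left(Q \right)} - -386267 = \left(\frac{299}{8} - - \frac{1}{5344}\right) - -386267 = \left(\frac{299}{8} + \frac{1}{5344}\right) + 386267 = \frac{199733}{5344} + 386267 = \frac{2064410581}{5344}$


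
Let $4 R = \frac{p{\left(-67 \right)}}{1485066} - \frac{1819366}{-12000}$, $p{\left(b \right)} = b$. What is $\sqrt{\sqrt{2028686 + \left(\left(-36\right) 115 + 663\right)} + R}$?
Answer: $\frac{\sqrt{92881176699199405 + 2450467804840000 \sqrt{2025209}}}{49502200} \approx 38.223$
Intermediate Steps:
$R = \frac{75052160671}{1980088000}$ ($R = \frac{- \frac{67}{1485066} - \frac{1819366}{-12000}}{4} = \frac{\left(-67\right) \frac{1}{1485066} - - \frac{909683}{6000}}{4} = \frac{- \frac{67}{1485066} + \frac{909683}{6000}}{4} = \frac{1}{4} \cdot \frac{75052160671}{495022000} = \frac{75052160671}{1980088000} \approx 37.903$)
$\sqrt{\sqrt{2028686 + \left(\left(-36\right) 115 + 663\right)} + R} = \sqrt{\sqrt{2028686 + \left(\left(-36\right) 115 + 663\right)} + \frac{75052160671}{1980088000}} = \sqrt{\sqrt{2028686 + \left(-4140 + 663\right)} + \frac{75052160671}{1980088000}} = \sqrt{\sqrt{2028686 - 3477} + \frac{75052160671}{1980088000}} = \sqrt{\sqrt{2025209} + \frac{75052160671}{1980088000}} = \sqrt{\frac{75052160671}{1980088000} + \sqrt{2025209}}$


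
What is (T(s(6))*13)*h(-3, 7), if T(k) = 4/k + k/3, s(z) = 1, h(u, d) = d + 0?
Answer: 1183/3 ≈ 394.33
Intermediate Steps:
h(u, d) = d
T(k) = 4/k + k/3 (T(k) = 4/k + k*(⅓) = 4/k + k/3)
(T(s(6))*13)*h(-3, 7) = ((4/1 + (⅓)*1)*13)*7 = ((4*1 + ⅓)*13)*7 = ((4 + ⅓)*13)*7 = ((13/3)*13)*7 = (169/3)*7 = 1183/3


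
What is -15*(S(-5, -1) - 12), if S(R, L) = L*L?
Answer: 165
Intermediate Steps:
S(R, L) = L²
-15*(S(-5, -1) - 12) = -15*((-1)² - 12) = -15*(1 - 12) = -15*(-11) = 165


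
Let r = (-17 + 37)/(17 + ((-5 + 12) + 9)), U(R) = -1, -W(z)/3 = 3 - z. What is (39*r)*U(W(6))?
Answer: -260/11 ≈ -23.636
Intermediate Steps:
W(z) = -9 + 3*z (W(z) = -3*(3 - z) = -9 + 3*z)
r = 20/33 (r = 20/(17 + (7 + 9)) = 20/(17 + 16) = 20/33 ≈ 0.60606)
(39*r)*U(W(6)) = (39*(20/33))*(-1) = (260/11)*(-1) = -260/11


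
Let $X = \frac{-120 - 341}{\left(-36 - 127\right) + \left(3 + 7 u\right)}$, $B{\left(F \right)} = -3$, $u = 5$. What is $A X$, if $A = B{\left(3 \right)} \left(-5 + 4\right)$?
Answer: $\frac{1383}{125} \approx 11.064$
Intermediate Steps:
$A = 3$ ($A = - 3 \left(-5 + 4\right) = \left(-3\right) \left(-1\right) = 3$)
$X = \frac{461}{125}$ ($X = \frac{-120 - 341}{\left(-36 - 127\right) + \left(3 + 7 \cdot 5\right)} = - \frac{461}{\left(-36 - 127\right) + \left(3 + 35\right)} = - \frac{461}{-163 + 38} = - \frac{461}{-125} = \left(-461\right) \left(- \frac{1}{125}\right) = \frac{461}{125} \approx 3.688$)
$A X = 3 \cdot \frac{461}{125} = \frac{1383}{125}$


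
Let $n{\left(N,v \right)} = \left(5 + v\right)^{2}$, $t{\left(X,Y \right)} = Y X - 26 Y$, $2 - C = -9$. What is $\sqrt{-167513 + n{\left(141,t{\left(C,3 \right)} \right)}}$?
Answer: $i \sqrt{165913} \approx 407.32 i$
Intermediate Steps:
$C = 11$ ($C = 2 - -9 = 2 + 9 = 11$)
$t{\left(X,Y \right)} = - 26 Y + X Y$ ($t{\left(X,Y \right)} = X Y - 26 Y = - 26 Y + X Y$)
$\sqrt{-167513 + n{\left(141,t{\left(C,3 \right)} \right)}} = \sqrt{-167513 + \left(5 + 3 \left(-26 + 11\right)\right)^{2}} = \sqrt{-167513 + \left(5 + 3 \left(-15\right)\right)^{2}} = \sqrt{-167513 + \left(5 - 45\right)^{2}} = \sqrt{-167513 + \left(-40\right)^{2}} = \sqrt{-167513 + 1600} = \sqrt{-165913} = i \sqrt{165913}$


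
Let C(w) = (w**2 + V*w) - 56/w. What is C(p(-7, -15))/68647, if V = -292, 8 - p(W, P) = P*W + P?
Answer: 1257416/2814527 ≈ 0.44676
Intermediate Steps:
p(W, P) = 8 - P - P*W (p(W, P) = 8 - (P*W + P) = 8 - (P + P*W) = 8 + (-P - P*W) = 8 - P - P*W)
C(w) = w**2 - 292*w - 56/w (C(w) = (w**2 - 292*w) - 56/w = w**2 - 292*w - 56/w)
C(p(-7, -15))/68647 = ((-56 + (8 - 1*(-15) - 1*(-15)*(-7))**2*(-292 + (8 - 1*(-15) - 1*(-15)*(-7))))/(8 - 1*(-15) - 1*(-15)*(-7)))/68647 = ((-56 + (8 + 15 - 105)**2*(-292 + (8 + 15 - 105)))/(8 + 15 - 105))*(1/68647) = ((-56 + (-82)**2*(-292 - 82))/(-82))*(1/68647) = -(-56 + 6724*(-374))/82*(1/68647) = -(-56 - 2514776)/82*(1/68647) = -1/82*(-2514832)*(1/68647) = (1257416/41)*(1/68647) = 1257416/2814527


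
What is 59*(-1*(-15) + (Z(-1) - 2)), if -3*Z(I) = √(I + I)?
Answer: 767 - 59*I*√2/3 ≈ 767.0 - 27.813*I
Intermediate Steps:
Z(I) = -√2*√I/3 (Z(I) = -√(I + I)/3 = -√2*√I/3)
59*(-1*(-15) + (Z(-1) - 2)) = 59*(-1*(-15) + (-√2*√(-1)/3 - 2)) = 59*(15 + (-√2*I/3 - 2)) = 59*(15 + (-I*√2/3 - 2)) = 59*(15 + (-2 - I*√2/3)) = 59*(13 - I*√2/3) = 767 - 59*I*√2/3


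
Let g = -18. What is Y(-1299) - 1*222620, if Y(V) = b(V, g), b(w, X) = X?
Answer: -222638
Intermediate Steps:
Y(V) = -18
Y(-1299) - 1*222620 = -18 - 1*222620 = -18 - 222620 = -222638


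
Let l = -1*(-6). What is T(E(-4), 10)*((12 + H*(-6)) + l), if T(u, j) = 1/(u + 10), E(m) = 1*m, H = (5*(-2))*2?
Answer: 23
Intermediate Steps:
H = -20 (H = -10*2 = -20)
E(m) = m
T(u, j) = 1/(10 + u)
l = 6
T(E(-4), 10)*((12 + H*(-6)) + l) = ((12 - 20*(-6)) + 6)/(10 - 4) = ((12 + 120) + 6)/6 = (132 + 6)/6 = (⅙)*138 = 23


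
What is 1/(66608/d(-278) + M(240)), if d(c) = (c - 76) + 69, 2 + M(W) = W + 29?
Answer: 285/9487 ≈ 0.030041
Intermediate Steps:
M(W) = 27 + W (M(W) = -2 + (W + 29) = -2 + (29 + W) = 27 + W)
d(c) = -7 + c (d(c) = (-76 + c) + 69 = -7 + c)
1/(66608/d(-278) + M(240)) = 1/(66608/(-7 - 278) + (27 + 240)) = 1/(66608/(-285) + 267) = 1/(66608*(-1/285) + 267) = 1/(-66608/285 + 267) = 1/(9487/285) = 285/9487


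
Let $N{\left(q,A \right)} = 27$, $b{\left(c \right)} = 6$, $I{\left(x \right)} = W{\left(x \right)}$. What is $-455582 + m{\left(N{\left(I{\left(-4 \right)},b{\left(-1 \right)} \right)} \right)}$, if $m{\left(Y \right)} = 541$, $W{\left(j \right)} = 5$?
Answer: $-455041$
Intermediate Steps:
$I{\left(x \right)} = 5$
$-455582 + m{\left(N{\left(I{\left(-4 \right)},b{\left(-1 \right)} \right)} \right)} = -455582 + 541 = -455041$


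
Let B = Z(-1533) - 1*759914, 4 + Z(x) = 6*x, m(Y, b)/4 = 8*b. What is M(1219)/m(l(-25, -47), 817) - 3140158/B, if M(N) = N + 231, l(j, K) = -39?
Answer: 10401438619/2513471088 ≈ 4.1383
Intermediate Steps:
m(Y, b) = 32*b (m(Y, b) = 4*(8*b) = 32*b)
Z(x) = -4 + 6*x
M(N) = 231 + N
B = -769116 (B = (-4 + 6*(-1533)) - 1*759914 = (-4 - 9198) - 759914 = -9202 - 759914 = -769116)
M(1219)/m(l(-25, -47), 817) - 3140158/B = (231 + 1219)/((32*817)) - 3140158/(-769116) = 1450/26144 - 3140158*(-1/769116) = 1450*(1/26144) + 1570079/384558 = 725/13072 + 1570079/384558 = 10401438619/2513471088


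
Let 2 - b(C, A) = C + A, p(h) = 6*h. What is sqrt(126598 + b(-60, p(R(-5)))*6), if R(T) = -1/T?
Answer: sqrt(3174070)/5 ≈ 356.32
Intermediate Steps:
b(C, A) = 2 - A - C (b(C, A) = 2 - (C + A) = 2 - (A + C) = 2 + (-A - C) = 2 - A - C)
sqrt(126598 + b(-60, p(R(-5)))*6) = sqrt(126598 + (2 - 6*(-1/(-5)) - 1*(-60))*6) = sqrt(126598 + (2 - 6*(-1*(-1/5)) + 60)*6) = sqrt(126598 + (2 - 6/5 + 60)*6) = sqrt(126598 + (304/5)*6) = sqrt(126598 + 1824/5) = sqrt(634814/5) = sqrt(3174070)/5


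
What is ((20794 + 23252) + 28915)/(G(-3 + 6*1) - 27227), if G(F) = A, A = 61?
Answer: -72961/27166 ≈ -2.6857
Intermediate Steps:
G(F) = 61
((20794 + 23252) + 28915)/(G(-3 + 6*1) - 27227) = ((20794 + 23252) + 28915)/(61 - 27227) = (44046 + 28915)/(-27166) = 72961*(-1/27166) = -72961/27166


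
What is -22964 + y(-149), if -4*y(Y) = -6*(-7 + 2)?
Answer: -45943/2 ≈ -22972.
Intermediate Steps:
y(Y) = -15/2 (y(Y) = -(-3)*(-7 + 2)/2 = -(-3)*(-5)/2 = -¼*30 = -15/2)
-22964 + y(-149) = -22964 - 15/2 = -45943/2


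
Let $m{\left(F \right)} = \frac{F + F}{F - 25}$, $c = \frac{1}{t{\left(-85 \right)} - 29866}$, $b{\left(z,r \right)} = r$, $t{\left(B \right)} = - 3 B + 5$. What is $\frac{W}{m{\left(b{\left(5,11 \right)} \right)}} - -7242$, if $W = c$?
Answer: $\frac{2358473179}{325666} \approx 7242.0$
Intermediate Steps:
$t{\left(B \right)} = 5 - 3 B$
$c = - \frac{1}{29606}$ ($c = \frac{1}{\left(5 - -255\right) - 29866} = \frac{1}{\left(5 + 255\right) - 29866} = \frac{1}{260 - 29866} = \frac{1}{-29606} = - \frac{1}{29606} \approx -3.3777 \cdot 10^{-5}$)
$m{\left(F \right)} = \frac{2 F}{-25 + F}$
$W = - \frac{1}{29606} \approx -3.3777 \cdot 10^{-5}$
$\frac{W}{m{\left(b{\left(5,11 \right)} \right)}} - -7242 = - \frac{1}{29606 \cdot 2 \cdot 11 \frac{1}{-25 + 11}} - -7242 = - \frac{1}{29606 \cdot 2 \cdot 11 \frac{1}{-14}} + 7242 = - \frac{1}{29606 \cdot 2 \cdot 11 \left(- \frac{1}{14}\right)} + 7242 = - \frac{1}{29606 \left(- \frac{11}{7}\right)} + 7242 = \left(- \frac{1}{29606}\right) \left(- \frac{7}{11}\right) + 7242 = \frac{7}{325666} + 7242 = \frac{2358473179}{325666}$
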